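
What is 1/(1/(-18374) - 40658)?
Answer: -18374/747050093 ≈ -2.4595e-5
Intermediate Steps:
1/(1/(-18374) - 40658) = 1/(-1/18374 - 40658) = 1/(-747050093/18374) = -18374/747050093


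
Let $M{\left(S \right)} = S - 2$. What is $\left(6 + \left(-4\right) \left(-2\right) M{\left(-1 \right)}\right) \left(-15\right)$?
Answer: $270$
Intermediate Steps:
$M{\left(S \right)} = -2 + S$ ($M{\left(S \right)} = S - 2 = -2 + S$)
$\left(6 + \left(-4\right) \left(-2\right) M{\left(-1 \right)}\right) \left(-15\right) = \left(6 + \left(-4\right) \left(-2\right) \left(-2 - 1\right)\right) \left(-15\right) = \left(6 + 8 \left(-3\right)\right) \left(-15\right) = \left(6 - 24\right) \left(-15\right) = \left(-18\right) \left(-15\right) = 270$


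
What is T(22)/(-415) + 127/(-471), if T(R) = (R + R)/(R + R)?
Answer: -53176/195465 ≈ -0.27205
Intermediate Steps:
T(R) = 1 (T(R) = (2*R)/((2*R)) = (2*R)*(1/(2*R)) = 1)
T(22)/(-415) + 127/(-471) = 1/(-415) + 127/(-471) = 1*(-1/415) + 127*(-1/471) = -1/415 - 127/471 = -53176/195465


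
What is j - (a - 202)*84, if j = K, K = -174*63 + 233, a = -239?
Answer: 26315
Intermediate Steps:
K = -10729 (K = -10962 + 233 = -10729)
j = -10729
j - (a - 202)*84 = -10729 - (-239 - 202)*84 = -10729 - (-441)*84 = -10729 - 1*(-37044) = -10729 + 37044 = 26315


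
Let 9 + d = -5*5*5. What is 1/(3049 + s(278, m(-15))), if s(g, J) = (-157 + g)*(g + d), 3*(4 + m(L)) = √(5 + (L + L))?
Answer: 1/20473 ≈ 4.8845e-5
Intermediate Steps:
d = -134 (d = -9 - 5*5*5 = -9 - 25*5 = -9 - 125 = -134)
m(L) = -4 + √(5 + 2*L)/3 (m(L) = -4 + √(5 + (L + L))/3 = -4 + √(5 + 2*L)/3)
s(g, J) = (-157 + g)*(-134 + g) (s(g, J) = (-157 + g)*(g - 134) = (-157 + g)*(-134 + g))
1/(3049 + s(278, m(-15))) = 1/(3049 + (21038 + 278² - 291*278)) = 1/(3049 + (21038 + 77284 - 80898)) = 1/(3049 + 17424) = 1/20473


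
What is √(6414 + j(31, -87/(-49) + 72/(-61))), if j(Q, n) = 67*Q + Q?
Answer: √8522 ≈ 92.315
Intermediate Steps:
j(Q, n) = 68*Q
√(6414 + j(31, -87/(-49) + 72/(-61))) = √(6414 + 68*31) = √(6414 + 2108) = √8522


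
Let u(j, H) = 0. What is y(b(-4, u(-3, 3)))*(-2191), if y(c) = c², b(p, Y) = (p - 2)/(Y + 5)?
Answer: -78876/25 ≈ -3155.0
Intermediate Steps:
b(p, Y) = (-2 + p)/(5 + Y)
y(b(-4, u(-3, 3)))*(-2191) = ((-2 - 4)/(5 + 0))²*(-2191) = (-6/5)²*(-2191) = (36/25)*(-2191) = -78876/25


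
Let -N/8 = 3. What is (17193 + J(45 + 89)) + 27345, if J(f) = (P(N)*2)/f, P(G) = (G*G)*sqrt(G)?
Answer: 44538 + 1152*I*sqrt(6)/67 ≈ 44538.0 + 42.117*I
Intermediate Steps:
N = -24 (N = -8*3 = -24)
P(G) = G**(5/2) (P(G) = G**2*sqrt(G) = G**(5/2))
J(f) = 2304*I*sqrt(6)/f (J(f) = ((-24)**(5/2)*2)/f = ((1152*I*sqrt(6))*2)/f = (2304*I*sqrt(6))/f = 2304*I*sqrt(6)/f)
(17193 + J(45 + 89)) + 27345 = (17193 + 2304*I*sqrt(6)/(45 + 89)) + 27345 = (17193 + 2304*I*sqrt(6)/134) + 27345 = (17193 + 2304*I*sqrt(6)*(1/134)) + 27345 = (17193 + 1152*I*sqrt(6)/67) + 27345 = 44538 + 1152*I*sqrt(6)/67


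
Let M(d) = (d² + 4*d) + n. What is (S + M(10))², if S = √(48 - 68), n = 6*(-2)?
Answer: 16364 + 512*I*√5 ≈ 16364.0 + 1144.9*I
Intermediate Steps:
n = -12
M(d) = -12 + d² + 4*d (M(d) = (d² + 4*d) - 12 = -12 + d² + 4*d)
S = 2*I*√5 (S = √(-20) = 2*I*√5 ≈ 4.4721*I)
(S + M(10))² = (2*I*√5 + (-12 + 10² + 4*10))² = (2*I*√5 + (-12 + 100 + 40))² = (2*I*√5 + 128)² = (128 + 2*I*√5)²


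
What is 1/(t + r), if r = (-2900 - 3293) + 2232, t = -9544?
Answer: -1/13505 ≈ -7.4047e-5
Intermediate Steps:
r = -3961 (r = -6193 + 2232 = -3961)
1/(t + r) = 1/(-9544 - 3961) = 1/(-13505) = -1/13505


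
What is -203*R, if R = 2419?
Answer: -491057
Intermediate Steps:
-203*R = -203*2419 = -491057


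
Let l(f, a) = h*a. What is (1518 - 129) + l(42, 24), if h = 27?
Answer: 2037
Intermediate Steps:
l(f, a) = 27*a
(1518 - 129) + l(42, 24) = (1518 - 129) + 27*24 = 1389 + 648 = 2037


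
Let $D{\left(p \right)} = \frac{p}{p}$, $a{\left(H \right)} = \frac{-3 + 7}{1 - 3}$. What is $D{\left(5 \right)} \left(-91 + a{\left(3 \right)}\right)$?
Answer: $-93$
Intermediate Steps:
$a{\left(H \right)} = -2$ ($a{\left(H \right)} = \frac{4}{-2} = 4 \left(- \frac{1}{2}\right) = -2$)
$D{\left(p \right)} = 1$
$D{\left(5 \right)} \left(-91 + a{\left(3 \right)}\right) = 1 \left(-91 - 2\right) = 1 \left(-93\right) = -93$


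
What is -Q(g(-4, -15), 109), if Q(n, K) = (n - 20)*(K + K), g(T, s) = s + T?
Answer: 8502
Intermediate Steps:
g(T, s) = T + s
Q(n, K) = 2*K*(-20 + n) (Q(n, K) = (-20 + n)*(2*K) = 2*K*(-20 + n))
-Q(g(-4, -15), 109) = -2*109*(-20 + (-4 - 15)) = -2*109*(-20 - 19) = -2*109*(-39) = -1*(-8502) = 8502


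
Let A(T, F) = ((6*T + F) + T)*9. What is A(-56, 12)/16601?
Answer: -3420/16601 ≈ -0.20601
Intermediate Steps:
A(T, F) = 9*F + 63*T (A(T, F) = ((F + 6*T) + T)*9 = (F + 7*T)*9 = 9*F + 63*T)
A(-56, 12)/16601 = (9*12 + 63*(-56))/16601 = (108 - 3528)*(1/16601) = -3420*1/16601 = -3420/16601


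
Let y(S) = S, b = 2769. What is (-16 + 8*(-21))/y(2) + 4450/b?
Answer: -250298/2769 ≈ -90.393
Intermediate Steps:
(-16 + 8*(-21))/y(2) + 4450/b = (-16 + 8*(-21))/2 + 4450/2769 = (-16 - 168)*(1/2) + 4450*(1/2769) = -184*1/2 + 4450/2769 = -92 + 4450/2769 = -250298/2769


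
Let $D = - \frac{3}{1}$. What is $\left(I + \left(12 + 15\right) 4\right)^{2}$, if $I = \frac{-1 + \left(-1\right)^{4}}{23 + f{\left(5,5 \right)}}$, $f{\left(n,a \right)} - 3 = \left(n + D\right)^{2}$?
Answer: $11664$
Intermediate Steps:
$D = -3$ ($D = \left(-3\right) 1 = -3$)
$f{\left(n,a \right)} = 3 + \left(-3 + n\right)^{2}$ ($f{\left(n,a \right)} = 3 + \left(n - 3\right)^{2} = 3 + \left(-3 + n\right)^{2}$)
$I = 0$ ($I = \frac{-1 + \left(-1\right)^{4}}{23 + \left(3 + \left(-3 + 5\right)^{2}\right)} = \frac{-1 + 1}{23 + \left(3 + 2^{2}\right)} = \frac{0}{23 + \left(3 + 4\right)} = \frac{0}{23 + 7} = \frac{0}{30} = 0 \cdot \frac{1}{30} = 0$)
$\left(I + \left(12 + 15\right) 4\right)^{2} = \left(0 + \left(12 + 15\right) 4\right)^{2} = \left(0 + 27 \cdot 4\right)^{2} = \left(0 + 108\right)^{2} = 108^{2} = 11664$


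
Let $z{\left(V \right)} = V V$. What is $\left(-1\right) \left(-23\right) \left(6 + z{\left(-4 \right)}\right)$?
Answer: $506$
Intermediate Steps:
$z{\left(V \right)} = V^{2}$
$\left(-1\right) \left(-23\right) \left(6 + z{\left(-4 \right)}\right) = \left(-1\right) \left(-23\right) \left(6 + \left(-4\right)^{2}\right) = 23 \left(6 + 16\right) = 23 \cdot 22 = 506$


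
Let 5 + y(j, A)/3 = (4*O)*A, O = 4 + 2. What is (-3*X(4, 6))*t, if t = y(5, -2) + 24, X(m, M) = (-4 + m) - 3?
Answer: -1215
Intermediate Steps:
O = 6
X(m, M) = -7 + m
y(j, A) = -15 + 72*A (y(j, A) = -15 + 3*((4*6)*A) = -15 + 3*(24*A) = -15 + 72*A)
t = -135 (t = (-15 + 72*(-2)) + 24 = (-15 - 144) + 24 = -159 + 24 = -135)
(-3*X(4, 6))*t = -3*(-7 + 4)*(-135) = -3*(-3)*(-135) = 9*(-135) = -1215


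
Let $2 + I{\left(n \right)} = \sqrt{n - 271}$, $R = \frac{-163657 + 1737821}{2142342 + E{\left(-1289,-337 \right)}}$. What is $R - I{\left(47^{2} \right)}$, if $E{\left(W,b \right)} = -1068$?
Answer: $\frac{2928356}{1070637} - \sqrt{1938} \approx -41.288$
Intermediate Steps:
$R = \frac{787082}{1070637}$ ($R = \frac{-163657 + 1737821}{2142342 - 1068} = \frac{1574164}{2141274} = 1574164 \cdot \frac{1}{2141274} = \frac{787082}{1070637} \approx 0.73515$)
$I{\left(n \right)} = -2 + \sqrt{-271 + n}$ ($I{\left(n \right)} = -2 + \sqrt{n - 271} = -2 + \sqrt{-271 + n}$)
$R - I{\left(47^{2} \right)} = \frac{787082}{1070637} - \left(-2 + \sqrt{-271 + 47^{2}}\right) = \frac{787082}{1070637} - \left(-2 + \sqrt{-271 + 2209}\right) = \frac{787082}{1070637} - \left(-2 + \sqrt{1938}\right) = \frac{787082}{1070637} + \left(2 - \sqrt{1938}\right) = \frac{2928356}{1070637} - \sqrt{1938}$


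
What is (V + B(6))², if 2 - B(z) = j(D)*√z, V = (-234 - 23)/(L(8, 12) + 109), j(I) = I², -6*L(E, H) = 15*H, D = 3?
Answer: 3042927/6241 + 1782*√6/79 ≈ 542.82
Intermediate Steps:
L(E, H) = -5*H/2
V = -257/79 (V = (-234 - 23)/(-5/2*12 + 109) = -257/(-30 + 109) = -257/79 ≈ -3.2532)
B(z) = 2 - 9*√z (B(z) = 2 - 3²*√z = 2 - 9*√z)
(V + B(6))² = (-257/79 + (2 - 9*√6))² = (-99/79 - 9*√6)²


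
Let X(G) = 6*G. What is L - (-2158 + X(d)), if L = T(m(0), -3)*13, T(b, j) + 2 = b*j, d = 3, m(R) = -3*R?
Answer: 2114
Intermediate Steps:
T(b, j) = -2 + b*j
L = -26 (L = (-2 - 3*0*(-3))*13 = (-2 + 0*(-3))*13 = (-2 + 0)*13 = -2*13 = -26)
L - (-2158 + X(d)) = -26 - (-2158 + 6*3) = -26 - (-2158 + 18) = -26 - 1*(-2140) = -26 + 2140 = 2114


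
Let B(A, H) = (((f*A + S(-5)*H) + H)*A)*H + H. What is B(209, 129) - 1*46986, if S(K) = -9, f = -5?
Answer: -56044854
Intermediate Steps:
B(A, H) = H + A*H*(-8*H - 5*A) (B(A, H) = (((-5*A - 9*H) + H)*A)*H + H = (((-9*H - 5*A) + H)*A)*H + H = ((-8*H - 5*A)*A)*H + H = (A*(-8*H - 5*A))*H + H = A*H*(-8*H - 5*A) + H = H + A*H*(-8*H - 5*A))
B(209, 129) - 1*46986 = 129*(1 - 5*209**2 - 8*209*129) - 1*46986 = 129*(1 - 5*43681 - 215688) - 46986 = 129*(1 - 218405 - 215688) - 46986 = 129*(-434092) - 46986 = -55997868 - 46986 = -56044854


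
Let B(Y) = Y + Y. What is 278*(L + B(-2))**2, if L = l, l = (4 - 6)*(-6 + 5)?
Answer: 1112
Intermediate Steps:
B(Y) = 2*Y
l = 2 (l = -2*(-1) = 2)
L = 2
278*(L + B(-2))**2 = 278*(2 + 2*(-2))**2 = 278*(2 - 4)**2 = 278*(-2)**2 = 278*4 = 1112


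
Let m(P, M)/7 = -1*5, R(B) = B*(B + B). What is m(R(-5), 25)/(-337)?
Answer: 35/337 ≈ 0.10386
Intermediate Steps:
R(B) = 2*B² (R(B) = B*(2*B) = 2*B²)
m(P, M) = -35 (m(P, M) = 7*(-1*5) = 7*(-5) = -35)
m(R(-5), 25)/(-337) = -35/(-337) = -35*(-1/337) = 35/337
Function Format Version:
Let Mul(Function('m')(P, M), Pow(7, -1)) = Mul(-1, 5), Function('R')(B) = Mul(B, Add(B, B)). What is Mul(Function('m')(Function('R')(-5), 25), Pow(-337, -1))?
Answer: Rational(35, 337) ≈ 0.10386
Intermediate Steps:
Function('R')(B) = Mul(2, Pow(B, 2)) (Function('R')(B) = Mul(B, Mul(2, B)) = Mul(2, Pow(B, 2)))
Function('m')(P, M) = -35 (Function('m')(P, M) = Mul(7, Mul(-1, 5)) = Mul(7, -5) = -35)
Mul(Function('m')(Function('R')(-5), 25), Pow(-337, -1)) = Mul(-35, Pow(-337, -1)) = Mul(-35, Rational(-1, 337)) = Rational(35, 337)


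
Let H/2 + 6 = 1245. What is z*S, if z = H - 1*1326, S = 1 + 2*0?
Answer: 1152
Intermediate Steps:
H = 2478 (H = -12 + 2*1245 = -12 + 2490 = 2478)
S = 1 (S = 1 + 0 = 1)
z = 1152 (z = 2478 - 1*1326 = 2478 - 1326 = 1152)
z*S = 1152*1 = 1152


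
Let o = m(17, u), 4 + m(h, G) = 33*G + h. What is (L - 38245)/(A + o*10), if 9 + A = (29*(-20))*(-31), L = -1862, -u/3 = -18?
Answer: -40107/35921 ≈ -1.1165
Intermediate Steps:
u = 54 (u = -3*(-18) = 54)
A = 17971 (A = -9 + (29*(-20))*(-31) = -9 - 580*(-31) = -9 + 17980 = 17971)
m(h, G) = -4 + h + 33*G (m(h, G) = -4 + (33*G + h) = -4 + (h + 33*G) = -4 + h + 33*G)
o = 1795 (o = -4 + 17 + 33*54 = -4 + 17 + 1782 = 1795)
(L - 38245)/(A + o*10) = (-1862 - 38245)/(17971 + 1795*10) = -40107/(17971 + 17950) = -40107/35921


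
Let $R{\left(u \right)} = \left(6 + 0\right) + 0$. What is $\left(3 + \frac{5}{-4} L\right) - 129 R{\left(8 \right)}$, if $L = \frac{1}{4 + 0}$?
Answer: $- \frac{12341}{16} \approx -771.31$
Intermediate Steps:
$L = \frac{1}{4} \approx 0.25$
$R{\left(u \right)} = 6$ ($R{\left(u \right)} = 6 + 0 = 6$)
$\left(3 + \frac{5}{-4} L\right) - 129 R{\left(8 \right)} = \left(3 + \frac{5}{-4} \cdot \frac{1}{4}\right) - 774 = \left(3 + 5 \left(- \frac{1}{4}\right) \frac{1}{4}\right) - 774 = \left(3 - \frac{5}{16}\right) - 774 = \frac{43}{16} - 774 = - \frac{12341}{16}$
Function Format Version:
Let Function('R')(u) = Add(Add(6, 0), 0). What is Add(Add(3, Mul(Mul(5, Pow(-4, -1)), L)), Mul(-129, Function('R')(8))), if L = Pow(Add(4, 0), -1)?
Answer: Rational(-12341, 16) ≈ -771.31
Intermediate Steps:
L = Rational(1, 4) (L = Pow(4, -1) = Rational(1, 4) ≈ 0.25000)
Function('R')(u) = 6 (Function('R')(u) = Add(6, 0) = 6)
Add(Add(3, Mul(Mul(5, Pow(-4, -1)), L)), Mul(-129, Function('R')(8))) = Add(Add(3, Mul(Mul(5, Pow(-4, -1)), Rational(1, 4))), Mul(-129, 6)) = Add(Add(3, Mul(Mul(5, Rational(-1, 4)), Rational(1, 4))), -774) = Add(Add(3, Mul(Rational(-5, 4), Rational(1, 4))), -774) = Add(Add(3, Rational(-5, 16)), -774) = Add(Rational(43, 16), -774) = Rational(-12341, 16)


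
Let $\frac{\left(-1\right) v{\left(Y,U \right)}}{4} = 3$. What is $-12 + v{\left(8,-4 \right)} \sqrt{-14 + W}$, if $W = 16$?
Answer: $-12 - 12 \sqrt{2} \approx -28.971$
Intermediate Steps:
$v{\left(Y,U \right)} = -12$ ($v{\left(Y,U \right)} = \left(-4\right) 3 = -12$)
$-12 + v{\left(8,-4 \right)} \sqrt{-14 + W} = -12 - 12 \sqrt{-14 + 16} = -12 - 12 \sqrt{2}$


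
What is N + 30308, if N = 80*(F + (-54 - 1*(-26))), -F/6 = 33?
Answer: 12228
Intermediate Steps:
F = -198 (F = -6*33 = -198)
N = -18080 (N = 80*(-198 + (-54 - 1*(-26))) = 80*(-198 + (-54 + 26)) = 80*(-198 - 28) = 80*(-226) = -18080)
N + 30308 = -18080 + 30308 = 12228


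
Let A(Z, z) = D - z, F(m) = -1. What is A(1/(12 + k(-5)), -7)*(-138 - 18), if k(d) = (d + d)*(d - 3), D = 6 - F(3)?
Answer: -2184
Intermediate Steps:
D = 7 (D = 6 - 1*(-1) = 6 + 1 = 7)
k(d) = 2*d*(-3 + d) (k(d) = (2*d)*(-3 + d) = 2*d*(-3 + d))
A(Z, z) = 7 - z
A(1/(12 + k(-5)), -7)*(-138 - 18) = (7 - 1*(-7))*(-138 - 18) = (7 + 7)*(-156) = 14*(-156) = -2184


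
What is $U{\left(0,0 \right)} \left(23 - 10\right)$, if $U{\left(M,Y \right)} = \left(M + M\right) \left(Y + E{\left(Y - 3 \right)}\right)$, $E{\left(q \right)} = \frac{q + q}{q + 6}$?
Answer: $0$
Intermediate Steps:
$E{\left(q \right)} = \frac{2 q}{6 + q}$
$U{\left(M,Y \right)} = 2 M \left(Y + \frac{2 \left(-3 + Y\right)}{3 + Y}\right)$ ($U{\left(M,Y \right)} = \left(M + M\right) \left(Y + \frac{2 \left(Y - 3\right)}{6 + \left(Y - 3\right)}\right) = 2 M \left(Y + \frac{2 \left(-3 + Y\right)}{6 + \left(-3 + Y\right)}\right) = 2 M \left(Y + \frac{2 \left(-3 + Y\right)}{3 + Y}\right)$)
$U{\left(0,0 \right)} \left(23 - 10\right) = 2 \cdot 0 \frac{1}{3 + 0} \left(-6 + 0^{2} + 5 \cdot 0\right) \left(23 - 10\right) = 2 \cdot 0 \cdot \frac{1}{3} \left(-6 + 0 + 0\right) 13 = 2 \cdot 0 \cdot \frac{1}{3} \left(-6\right) 13 = 0 \cdot 13 = 0$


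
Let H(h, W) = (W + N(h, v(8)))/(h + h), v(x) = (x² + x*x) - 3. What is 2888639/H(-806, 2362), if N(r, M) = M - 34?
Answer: -4656486068/2453 ≈ -1.8983e+6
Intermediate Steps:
v(x) = -3 + 2*x² (v(x) = (x² + x²) - 3 = 2*x² - 3 = -3 + 2*x²)
N(r, M) = -34 + M
H(h, W) = (91 + W)/(2*h) (H(h, W) = (W + (-34 + (-3 + 2*8²)))/(h + h) = (W + (-34 + (-3 + 2*64)))/((2*h)) = (W + (-34 + (-3 + 128)))*(1/(2*h)) = (W + (-34 + 125))*(1/(2*h)) = (W + 91)*(1/(2*h)) = (91 + W)*(1/(2*h)) = (91 + W)/(2*h))
2888639/H(-806, 2362) = 2888639/(((½)*(91 + 2362)/(-806))) = 2888639/(((½)*(-1/806)*2453)) = 2888639/(-2453/1612) = 2888639*(-1612/2453) = -4656486068/2453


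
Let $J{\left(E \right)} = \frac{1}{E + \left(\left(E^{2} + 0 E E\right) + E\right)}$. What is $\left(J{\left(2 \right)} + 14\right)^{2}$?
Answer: $\frac{12769}{64} \approx 199.52$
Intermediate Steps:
$J{\left(E \right)} = \frac{1}{E^{2} + 2 E}$ ($J{\left(E \right)} = \frac{1}{E + \left(\left(E^{2} + 0 E\right) + E\right)} = \frac{1}{E + \left(\left(E^{2} + 0\right) + E\right)} = \frac{1}{E + \left(E^{2} + E\right)} = \frac{1}{E + \left(E + E^{2}\right)} = \frac{1}{E^{2} + 2 E}$)
$\left(J{\left(2 \right)} + 14\right)^{2} = \left(\frac{1}{2 \left(2 + 2\right)} + 14\right)^{2} = \left(\frac{1}{2 \cdot 4} + 14\right)^{2} = \left(\frac{1}{2} \cdot \frac{1}{4} + 14\right)^{2} = \left(\frac{1}{8} + 14\right)^{2} = \left(\frac{113}{8}\right)^{2} = \frac{12769}{64}$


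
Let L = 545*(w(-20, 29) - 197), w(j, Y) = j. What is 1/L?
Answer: -1/118265 ≈ -8.4556e-6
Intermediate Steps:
L = -118265 (L = 545*(-20 - 197) = 545*(-217) = -118265)
1/L = 1/(-118265) = -1/118265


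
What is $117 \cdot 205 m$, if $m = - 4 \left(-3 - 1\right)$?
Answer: $383760$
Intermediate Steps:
$m = 16$ ($m = \left(-4\right) \left(-4\right) = 16$)
$117 \cdot 205 m = 117 \cdot 205 \cdot 16 = 23985 \cdot 16 = 383760$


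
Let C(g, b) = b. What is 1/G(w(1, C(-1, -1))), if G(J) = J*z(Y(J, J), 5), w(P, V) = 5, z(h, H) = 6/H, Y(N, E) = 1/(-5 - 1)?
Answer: ⅙ ≈ 0.16667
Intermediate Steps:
Y(N, E) = -⅙ (Y(N, E) = 1/(-6) = -⅙)
G(J) = 6*J/5 (G(J) = J*(6/5) = 6*J/5)
1/G(w(1, C(-1, -1))) = 1/((6/5)*5) = 1/6 = ⅙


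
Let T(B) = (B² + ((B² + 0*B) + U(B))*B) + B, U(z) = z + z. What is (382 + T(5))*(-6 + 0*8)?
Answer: -3522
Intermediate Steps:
U(z) = 2*z
T(B) = B + B² + B*(B² + 2*B) (T(B) = (B² + ((B² + 0*B) + 2*B)*B) + B = (B² + ((B² + 0) + 2*B)*B) + B = (B² + (B² + 2*B)*B) + B = (B² + B*(B² + 2*B)) + B = B + B² + B*(B² + 2*B))
(382 + T(5))*(-6 + 0*8) = (382 + 5*(1 + 5² + 3*5))*(-6 + 0*8) = (382 + 5*(1 + 25 + 15))*(-6 + 0) = (382 + 5*41)*(-6) = (382 + 205)*(-6) = 587*(-6) = -3522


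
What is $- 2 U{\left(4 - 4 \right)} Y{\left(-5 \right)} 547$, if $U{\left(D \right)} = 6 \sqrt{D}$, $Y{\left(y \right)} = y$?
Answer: $0$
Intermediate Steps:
$- 2 U{\left(4 - 4 \right)} Y{\left(-5 \right)} 547 = - 2 \cdot 6 \sqrt{4 - 4} \left(-5\right) 547 = - 2 \cdot 6 \sqrt{0} \left(-5\right) 547 = - 2 \cdot 6 \cdot 0 \left(-5\right) 547 = \left(-2\right) 0 \left(-5\right) 547 = 0 \left(-5\right) 547 = 0 \cdot 547 = 0$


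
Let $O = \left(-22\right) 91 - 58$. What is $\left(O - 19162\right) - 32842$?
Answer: $-54064$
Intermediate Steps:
$O = -2060$ ($O = -2002 - 58 = -2060$)
$\left(O - 19162\right) - 32842 = \left(-2060 - 19162\right) - 32842 = -21222 - 32842 = -54064$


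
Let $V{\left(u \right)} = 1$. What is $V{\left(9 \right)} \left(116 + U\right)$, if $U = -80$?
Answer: $36$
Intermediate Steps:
$V{\left(9 \right)} \left(116 + U\right) = 1 \left(116 - 80\right) = 1 \cdot 36 = 36$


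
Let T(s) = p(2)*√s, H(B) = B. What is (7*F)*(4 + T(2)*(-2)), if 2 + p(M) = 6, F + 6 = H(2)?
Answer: -112 + 224*√2 ≈ 204.78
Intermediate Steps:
F = -4 (F = -6 + 2 = -4)
p(M) = 4 (p(M) = -2 + 6 = 4)
T(s) = 4*√s
(7*F)*(4 + T(2)*(-2)) = (7*(-4))*(4 + (4*√2)*(-2)) = -28*(4 - 8*√2) = -112 + 224*√2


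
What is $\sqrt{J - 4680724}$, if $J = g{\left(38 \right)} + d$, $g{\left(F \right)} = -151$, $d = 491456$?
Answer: $3 i \sqrt{465491} \approx 2046.8 i$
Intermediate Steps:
$J = 491305$ ($J = -151 + 491456 = 491305$)
$\sqrt{J - 4680724} = \sqrt{491305 - 4680724} = \sqrt{-4189419} = 3 i \sqrt{465491}$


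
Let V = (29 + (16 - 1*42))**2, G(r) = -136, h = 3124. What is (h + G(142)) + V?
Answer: 2997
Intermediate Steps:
V = 9 (V = (29 + (16 - 42))**2 = (29 - 26)**2 = 3**2 = 9)
(h + G(142)) + V = (3124 - 136) + 9 = 2988 + 9 = 2997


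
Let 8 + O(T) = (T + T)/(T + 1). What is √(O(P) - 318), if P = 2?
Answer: I*√2922/3 ≈ 18.018*I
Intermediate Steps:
O(T) = -8 + 2*T/(1 + T) (O(T) = -8 + (T + T)/(T + 1) = -8 + (2*T)/(1 + T) = -8 + 2*T/(1 + T))
√(O(P) - 318) = √(2*(-4 - 3*2)/(1 + 2) - 318) = √(2*(-4 - 6)/3 - 318) = √(2*(⅓)*(-10) - 318) = √(-20/3 - 318) = √(-974/3) = I*√2922/3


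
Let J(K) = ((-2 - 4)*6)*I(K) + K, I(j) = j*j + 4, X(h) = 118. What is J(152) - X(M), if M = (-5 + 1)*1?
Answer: -831854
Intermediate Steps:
M = -4 (M = -4*1 = -4)
I(j) = 4 + j² (I(j) = j² + 4 = 4 + j²)
J(K) = -144 + K - 36*K² (J(K) = ((-2 - 4)*6)*(4 + K²) + K = (-6*6)*(4 + K²) + K = -36*(4 + K²) + K = (-144 - 36*K²) + K = -144 + K - 36*K²)
J(152) - X(M) = (-144 + 152 - 36*152²) - 1*118 = (-144 + 152 - 36*23104) - 118 = (-144 + 152 - 831744) - 118 = -831736 - 118 = -831854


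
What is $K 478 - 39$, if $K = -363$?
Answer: $-173553$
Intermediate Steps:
$K 478 - 39 = \left(-363\right) 478 - 39 = -173514 - 39 = -173553$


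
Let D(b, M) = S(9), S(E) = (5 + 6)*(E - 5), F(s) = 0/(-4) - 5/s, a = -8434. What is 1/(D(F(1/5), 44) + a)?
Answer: -1/8390 ≈ -0.00011919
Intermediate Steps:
F(s) = -5/s (F(s) = 0*(-1/4) - 5/s = 0 - 5/s = -5/s)
S(E) = -55 + 11*E (S(E) = 11*(-5 + E) = -55 + 11*E)
D(b, M) = 44 (D(b, M) = -55 + 11*9 = -55 + 99 = 44)
1/(D(F(1/5), 44) + a) = 1/(44 - 8434) = 1/(-8390) = -1/8390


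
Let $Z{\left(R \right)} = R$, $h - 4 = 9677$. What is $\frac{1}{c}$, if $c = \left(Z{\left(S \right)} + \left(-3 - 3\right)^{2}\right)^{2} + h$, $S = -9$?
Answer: $\frac{1}{10410} \approx 9.6061 \cdot 10^{-5}$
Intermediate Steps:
$h = 9681$ ($h = 4 + 9677 = 9681$)
$c = 10410$ ($c = \left(-9 + \left(-3 - 3\right)^{2}\right)^{2} + 9681 = \left(-9 + \left(-6\right)^{2}\right)^{2} + 9681 = \left(-9 + 36\right)^{2} + 9681 = 27^{2} + 9681 = 729 + 9681 = 10410$)
$\frac{1}{c} = \frac{1}{10410}$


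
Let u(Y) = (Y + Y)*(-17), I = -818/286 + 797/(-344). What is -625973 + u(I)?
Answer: -15392102569/24596 ≈ -6.2580e+5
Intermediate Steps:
I = -254667/49192 (I = -818*1/286 + 797*(-1/344) = -409/143 - 797/344 = -254667/49192 ≈ -5.1770)
u(Y) = -34*Y (u(Y) = (2*Y)*(-17) = -34*Y)
-625973 + u(I) = -625973 - 34*(-254667/49192) = -625973 + 4329339/24596 = -15392102569/24596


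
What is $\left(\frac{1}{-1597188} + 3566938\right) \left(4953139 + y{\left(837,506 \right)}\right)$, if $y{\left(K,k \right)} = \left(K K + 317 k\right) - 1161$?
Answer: $\frac{33116780674804771507}{1597188} \approx 2.0734 \cdot 10^{13}$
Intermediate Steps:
$y{\left(K,k \right)} = -1161 + K^{2} + 317 k$ ($y{\left(K,k \right)} = \left(K^{2} + 317 k\right) - 1161 = -1161 + K^{2} + 317 k$)
$\left(\frac{1}{-1597188} + 3566938\right) \left(4953139 + y{\left(837,506 \right)}\right) = \left(\frac{1}{-1597188} + 3566938\right) \left(4953139 + \left(-1161 + 837^{2} + 317 \cdot 506\right)\right) = \left(- \frac{1}{1597188} + 3566938\right) \left(4953139 + \left(-1161 + 700569 + 160402\right)\right) = \frac{5697070570343 \left(4953139 + 859810\right)}{1597188} = \frac{5697070570343}{1597188} \cdot 5812949 = \frac{33116780674804771507}{1597188}$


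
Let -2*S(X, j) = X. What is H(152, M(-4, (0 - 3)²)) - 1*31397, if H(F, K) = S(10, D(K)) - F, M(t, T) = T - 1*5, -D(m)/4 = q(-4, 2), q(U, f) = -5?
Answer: -31554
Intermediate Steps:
D(m) = 20 (D(m) = -4*(-5) = 20)
M(t, T) = -5 + T (M(t, T) = T - 5 = -5 + T)
S(X, j) = -X/2
H(F, K) = -5 - F (H(F, K) = -½*10 - F = -5 - F)
H(152, M(-4, (0 - 3)²)) - 1*31397 = (-5 - 1*152) - 1*31397 = (-5 - 152) - 31397 = -157 - 31397 = -31554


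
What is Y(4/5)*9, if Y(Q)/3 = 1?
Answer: 27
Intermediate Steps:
Y(Q) = 3 (Y(Q) = 3*1 = 3)
Y(4/5)*9 = 3*9 = 27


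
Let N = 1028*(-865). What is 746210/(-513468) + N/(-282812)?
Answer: 1805506415/1067756706 ≈ 1.6909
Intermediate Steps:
N = -889220
746210/(-513468) + N/(-282812) = 746210/(-513468) - 889220/(-282812) = 746210*(-1/513468) - 889220*(-1/282812) = -373105/256734 + 222305/70703 = 1805506415/1067756706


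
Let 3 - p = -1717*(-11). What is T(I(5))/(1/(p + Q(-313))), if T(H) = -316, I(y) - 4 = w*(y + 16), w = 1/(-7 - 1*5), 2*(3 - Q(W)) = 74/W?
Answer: 1867470256/313 ≈ 5.9664e+6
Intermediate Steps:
p = -18884 (p = 3 - (-1717)*(-11) = 3 - 1*18887 = 3 - 18887 = -18884)
Q(W) = 3 - 37/W
w = -1/12 (w = 1/(-7 - 5) = 1/(-12) = -1/12 ≈ -0.083333)
I(y) = 8/3 - y/12 (I(y) = 4 - (y + 16)/12 = 4 - (16 + y)/12 = 4 + (-4/3 - y/12) = 8/3 - y/12)
T(I(5))/(1/(p + Q(-313))) = -(-5966396 + 11692/313) = -316/(1/(-18884 + (3 + 37/313))) = -316/(1/(-18884 + 976/313)) = -316/(1/(-5909716/313)) = -316/(-313/5909716) = -316*(-5909716/313) = 1867470256/313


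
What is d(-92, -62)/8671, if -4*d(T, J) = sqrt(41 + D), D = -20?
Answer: -sqrt(21)/34684 ≈ -0.00013212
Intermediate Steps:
d(T, J) = -sqrt(21)/4 (d(T, J) = -sqrt(41 - 20)/4 = -sqrt(21)/4)
d(-92, -62)/8671 = -sqrt(21)/4/8671 = -sqrt(21)/4*(1/8671) = -sqrt(21)/34684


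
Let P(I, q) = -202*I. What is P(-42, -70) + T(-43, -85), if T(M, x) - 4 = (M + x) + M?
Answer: 8317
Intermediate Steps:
T(M, x) = 4 + x + 2*M (T(M, x) = 4 + ((M + x) + M) = 4 + (x + 2*M) = 4 + x + 2*M)
P(-42, -70) + T(-43, -85) = -202*(-42) + (4 - 85 + 2*(-43)) = 8484 + (4 - 85 - 86) = 8484 - 167 = 8317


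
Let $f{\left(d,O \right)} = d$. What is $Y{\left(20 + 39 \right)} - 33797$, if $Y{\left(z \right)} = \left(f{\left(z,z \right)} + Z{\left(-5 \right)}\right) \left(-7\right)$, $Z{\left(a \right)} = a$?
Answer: $-34175$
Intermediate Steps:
$Y{\left(z \right)} = 35 - 7 z$ ($Y{\left(z \right)} = \left(z - 5\right) \left(-7\right) = \left(-5 + z\right) \left(-7\right) = 35 - 7 z$)
$Y{\left(20 + 39 \right)} - 33797 = \left(35 - 7 \left(20 + 39\right)\right) - 33797 = \left(35 - 413\right) - 33797 = -378 - 33797 = -34175$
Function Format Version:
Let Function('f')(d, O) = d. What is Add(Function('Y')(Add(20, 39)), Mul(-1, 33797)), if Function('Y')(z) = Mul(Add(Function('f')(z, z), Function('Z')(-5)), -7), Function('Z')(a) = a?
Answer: -34175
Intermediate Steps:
Function('Y')(z) = Add(35, Mul(-7, z)) (Function('Y')(z) = Mul(Add(z, -5), -7) = Mul(Add(-5, z), -7) = Add(35, Mul(-7, z)))
Add(Function('Y')(Add(20, 39)), Mul(-1, 33797)) = Add(Add(35, Mul(-7, Add(20, 39))), Mul(-1, 33797)) = Add(Add(35, Mul(-7, 59)), -33797) = Add(Add(35, -413), -33797) = Add(-378, -33797) = -34175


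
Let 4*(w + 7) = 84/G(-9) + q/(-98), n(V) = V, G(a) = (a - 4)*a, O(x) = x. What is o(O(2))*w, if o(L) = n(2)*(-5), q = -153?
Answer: 491525/7644 ≈ 64.302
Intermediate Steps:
G(a) = a*(-4 + a) (G(a) = (-4 + a)*a = a*(-4 + a))
o(L) = -10 (o(L) = 2*(-5) = -10)
w = -98305/15288 (w = -7 + (84/((-9*(-4 - 9))) - 153/(-98))/4 = -7 + (84/((-9*(-13))) - 153*(-1/98))/4 = -7 + (84/117 + 153/98)/4 = -7 + (84*(1/117) + 153/98)/4 = -7 + (28/39 + 153/98)/4 = -7 + (1/4)*(8711/3822) = -7 + 8711/15288 = -98305/15288 ≈ -6.4302)
o(O(2))*w = -10*(-98305/15288) = 491525/7644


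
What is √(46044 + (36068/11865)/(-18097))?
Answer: 2*√530715424807564596390/214720905 ≈ 214.58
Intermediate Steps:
√(46044 + (36068/11865)/(-18097)) = √(46044 + (36068*(1/11865))*(-1/18097)) = √(46044 + (36068/11865)*(-1/18097)) = √(46044 - 36068/214720905) = √(9886609313752/214720905) = 2*√530715424807564596390/214720905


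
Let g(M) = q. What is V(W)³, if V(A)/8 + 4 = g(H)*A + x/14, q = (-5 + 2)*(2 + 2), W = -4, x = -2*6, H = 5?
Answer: 14102327296/343 ≈ 4.1115e+7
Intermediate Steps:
x = -12
q = -12 (q = -3*4 = -12)
g(M) = -12
V(A) = -272/7 - 96*A (V(A) = -32 + 8*(-12*A - 12/14) = -32 + 8*(-12*A - 12*1/14) = -32 + 8*(-12*A - 6/7) = -32 + 8*(-6/7 - 12*A) = -32 + (-48/7 - 96*A) = -272/7 - 96*A)
V(W)³ = (-272/7 - 96*(-4))³ = (-272/7 + 384)³ = (2416/7)³ = 14102327296/343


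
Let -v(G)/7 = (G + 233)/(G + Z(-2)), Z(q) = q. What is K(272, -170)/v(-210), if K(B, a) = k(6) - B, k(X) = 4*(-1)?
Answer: -2544/7 ≈ -363.43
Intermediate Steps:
k(X) = -4
K(B, a) = -4 - B
v(G) = -7*(233 + G)/(-2 + G) (v(G) = -7*(G + 233)/(G - 2) = -7*(233 + G)/(-2 + G))
K(272, -170)/v(-210) = (-4 - 1*272)/((7*(-233 - 1*(-210))/(-2 - 210))) = (-4 - 272)/((7*(-233 + 210)/(-212))) = -276/(7*(-1/212)*(-23)) = -276/161/212 = -276*212/161 = -2544/7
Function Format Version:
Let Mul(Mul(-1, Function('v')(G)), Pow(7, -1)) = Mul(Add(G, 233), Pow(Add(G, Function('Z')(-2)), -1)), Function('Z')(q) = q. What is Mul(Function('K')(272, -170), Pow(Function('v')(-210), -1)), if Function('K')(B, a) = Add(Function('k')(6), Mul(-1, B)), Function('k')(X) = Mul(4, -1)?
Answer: Rational(-2544, 7) ≈ -363.43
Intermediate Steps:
Function('k')(X) = -4
Function('K')(B, a) = Add(-4, Mul(-1, B))
Function('v')(G) = Mul(-7, Pow(Add(-2, G), -1), Add(233, G)) (Function('v')(G) = Mul(-7, Mul(Add(G, 233), Pow(Add(G, -2), -1))) = Mul(-7, Mul(Add(233, G), Pow(Add(-2, G), -1))) = Mul(-7, Mul(Pow(Add(-2, G), -1), Add(233, G))) = Mul(-7, Pow(Add(-2, G), -1), Add(233, G)))
Mul(Function('K')(272, -170), Pow(Function('v')(-210), -1)) = Mul(Add(-4, Mul(-1, 272)), Pow(Mul(7, Pow(Add(-2, -210), -1), Add(-233, Mul(-1, -210))), -1)) = Mul(Add(-4, -272), Pow(Mul(7, Pow(-212, -1), Add(-233, 210)), -1)) = Mul(-276, Pow(Mul(7, Rational(-1, 212), -23), -1)) = Mul(-276, Pow(Rational(161, 212), -1)) = Mul(-276, Rational(212, 161)) = Rational(-2544, 7)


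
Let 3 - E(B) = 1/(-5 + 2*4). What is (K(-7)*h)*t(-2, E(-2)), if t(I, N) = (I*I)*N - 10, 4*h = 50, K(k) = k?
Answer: -175/3 ≈ -58.333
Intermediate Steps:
E(B) = 8/3 (E(B) = 3 - 1/(-5 + 2*4) = 3 - 1/(-5 + 8) = 3 - 1/3 = 3 - 1*⅓ = 3 - ⅓ = 8/3)
h = 25/2 (h = (¼)*50 = 25/2 ≈ 12.500)
t(I, N) = -10 + N*I² (t(I, N) = I²*N - 10 = N*I² - 10 = -10 + N*I²)
(K(-7)*h)*t(-2, E(-2)) = (-7*25/2)*(-10 + (8/3)*(-2)²) = -175*(-10 + (8/3)*4)/2 = -175*(-10 + 32/3)/2 = -175/2*⅔ = -175/3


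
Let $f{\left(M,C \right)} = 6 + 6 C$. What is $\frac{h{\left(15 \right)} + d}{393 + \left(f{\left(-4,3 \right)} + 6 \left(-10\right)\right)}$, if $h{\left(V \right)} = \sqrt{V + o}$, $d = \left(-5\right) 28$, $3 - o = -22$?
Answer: $- \frac{20}{51} + \frac{2 \sqrt{10}}{357} \approx -0.37444$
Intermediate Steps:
$o = 25$ ($o = 3 - -22 = 3 + 22 = 25$)
$d = -140$
$h{\left(V \right)} = \sqrt{25 + V}$ ($h{\left(V \right)} = \sqrt{V + 25} = \sqrt{25 + V}$)
$\frac{h{\left(15 \right)} + d}{393 + \left(f{\left(-4,3 \right)} + 6 \left(-10\right)\right)} = \frac{\sqrt{25 + 15} - 140}{393 + \left(\left(6 + 6 \cdot 3\right) + 6 \left(-10\right)\right)} = \frac{\sqrt{40} - 140}{393 + \left(\left(6 + 18\right) - 60\right)} = \frac{2 \sqrt{10} - 140}{393 + \left(24 - 60\right)} = \frac{-140 + 2 \sqrt{10}}{393 - 36} = \frac{-140 + 2 \sqrt{10}}{357} = \left(-140 + 2 \sqrt{10}\right) \frac{1}{357} = - \frac{20}{51} + \frac{2 \sqrt{10}}{357}$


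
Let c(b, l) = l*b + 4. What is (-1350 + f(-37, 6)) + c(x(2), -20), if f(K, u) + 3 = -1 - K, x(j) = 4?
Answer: -1393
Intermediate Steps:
c(b, l) = 4 + b*l (c(b, l) = b*l + 4 = 4 + b*l)
f(K, u) = -4 - K (f(K, u) = -3 + (-1 - K) = -4 - K)
(-1350 + f(-37, 6)) + c(x(2), -20) = (-1350 + (-4 - 1*(-37))) + (4 + 4*(-20)) = (-1350 + (-4 + 37)) + (4 - 80) = (-1350 + 33) - 76 = -1317 - 76 = -1393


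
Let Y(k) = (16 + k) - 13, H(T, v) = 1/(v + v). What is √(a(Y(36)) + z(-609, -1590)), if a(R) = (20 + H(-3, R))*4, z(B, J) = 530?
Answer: 4*√57993/39 ≈ 24.699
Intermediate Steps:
H(T, v) = 1/(2*v)
Y(k) = 3 + k
a(R) = 80 + 2/R (a(R) = (20 + 1/(2*R))*4 = 80 + 2/R)
√(a(Y(36)) + z(-609, -1590)) = √((80 + 2/(3 + 36)) + 530) = √((80 + 2/39) + 530) = √(3122/39 + 530) = √(23792/39) = 4*√57993/39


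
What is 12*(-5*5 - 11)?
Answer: -432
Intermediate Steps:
12*(-5*5 - 11) = 12*(-25 - 11) = 12*(-36) = -432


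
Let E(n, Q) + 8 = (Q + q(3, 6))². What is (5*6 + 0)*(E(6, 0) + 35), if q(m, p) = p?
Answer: 1890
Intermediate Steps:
E(n, Q) = -8 + (6 + Q)² (E(n, Q) = -8 + (Q + 6)² = -8 + (6 + Q)²)
(5*6 + 0)*(E(6, 0) + 35) = (5*6 + 0)*((-8 + (6 + 0)²) + 35) = (30 + 0)*((-8 + 6²) + 35) = 30*((-8 + 36) + 35) = 30*(28 + 35) = 30*63 = 1890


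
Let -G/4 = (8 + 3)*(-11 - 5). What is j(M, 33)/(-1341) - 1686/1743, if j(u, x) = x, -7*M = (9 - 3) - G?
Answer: -257605/259707 ≈ -0.99191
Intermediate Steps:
G = 704 (G = -4*(8 + 3)*(-11 - 5) = -44*(-16) = -4*(-176) = 704)
M = 698/7 (M = -((9 - 3) - 1*704)/7 = -(6 - 704)/7 = -1/7*(-698) = 698/7 ≈ 99.714)
j(M, 33)/(-1341) - 1686/1743 = 33/(-1341) - 1686/1743 = 33*(-1/1341) - 1686*1/1743 = -11/447 - 562/581 = -257605/259707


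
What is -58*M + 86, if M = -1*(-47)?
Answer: -2640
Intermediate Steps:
M = 47
-58*M + 86 = -58*47 + 86 = -2726 + 86 = -2640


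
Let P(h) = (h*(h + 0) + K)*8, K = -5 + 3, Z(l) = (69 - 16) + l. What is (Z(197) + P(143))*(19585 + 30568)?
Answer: 8216365378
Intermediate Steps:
Z(l) = 53 + l
K = -2
P(h) = -16 + 8*h**2 (P(h) = (h*(h + 0) - 2)*8 = (h*h - 2)*8 = (h**2 - 2)*8 = (-2 + h**2)*8 = -16 + 8*h**2)
(Z(197) + P(143))*(19585 + 30568) = ((53 + 197) + (-16 + 8*143**2))*(19585 + 30568) = (250 + (-16 + 8*20449))*50153 = (250 + (-16 + 163592))*50153 = (250 + 163576)*50153 = 163826*50153 = 8216365378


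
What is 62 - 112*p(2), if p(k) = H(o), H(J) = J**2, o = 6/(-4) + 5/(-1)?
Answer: -4670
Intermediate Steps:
o = -13/2 (o = 6*(-1/4) + 5*(-1) = -3/2 - 5 = -13/2 ≈ -6.5000)
p(k) = 169/4 (p(k) = (-13/2)**2 = 169/4)
62 - 112*p(2) = 62 - 112*169/4 = 62 - 4732 = -4670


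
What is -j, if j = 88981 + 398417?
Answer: -487398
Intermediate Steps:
j = 487398
-j = -1*487398 = -487398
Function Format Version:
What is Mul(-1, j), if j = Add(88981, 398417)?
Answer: -487398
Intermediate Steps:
j = 487398
Mul(-1, j) = Mul(-1, 487398) = -487398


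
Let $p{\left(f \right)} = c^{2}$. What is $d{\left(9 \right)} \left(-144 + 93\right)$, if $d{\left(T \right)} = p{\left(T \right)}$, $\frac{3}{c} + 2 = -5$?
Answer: $- \frac{459}{49} \approx -9.3673$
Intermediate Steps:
$c = - \frac{3}{7}$ ($c = \frac{3}{-2 - 5} = \frac{3}{-7} = 3 \left(- \frac{1}{7}\right) = - \frac{3}{7} \approx -0.42857$)
$p{\left(f \right)} = \frac{9}{49}$ ($p{\left(f \right)} = \left(- \frac{3}{7}\right)^{2} = \frac{9}{49}$)
$d{\left(T \right)} = \frac{9}{49}$
$d{\left(9 \right)} \left(-144 + 93\right) = \frac{9 \left(-144 + 93\right)}{49} = \frac{9}{49} \left(-51\right) = - \frac{459}{49}$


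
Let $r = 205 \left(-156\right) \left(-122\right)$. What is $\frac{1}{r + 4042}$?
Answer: $\frac{1}{3905602} \approx 2.5604 \cdot 10^{-7}$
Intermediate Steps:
$r = 3901560$ ($r = \left(-31980\right) \left(-122\right) = 3901560$)
$\frac{1}{r + 4042} = \frac{1}{3901560 + 4042} = \frac{1}{3905602}$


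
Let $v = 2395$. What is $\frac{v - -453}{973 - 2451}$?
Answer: $- \frac{1424}{739} \approx -1.9269$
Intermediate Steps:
$\frac{v - -453}{973 - 2451} = \frac{2395 - -453}{973 - 2451} = \frac{2395 + 453}{-1478} = 2848 \left(- \frac{1}{1478}\right) = - \frac{1424}{739}$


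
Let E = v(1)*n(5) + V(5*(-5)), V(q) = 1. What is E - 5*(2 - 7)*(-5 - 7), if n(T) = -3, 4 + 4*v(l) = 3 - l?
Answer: -595/2 ≈ -297.50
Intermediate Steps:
v(l) = -¼ - l/4 (v(l) = -1 + (3 - l)/4 = -1 + (¾ - l/4) = -¼ - l/4)
E = 5/2 (E = (-¼ - ¼*1)*(-3) + 1 = (-¼ - ¼)*(-3) + 1 = -½*(-3) + 1 = 3/2 + 1 = 5/2 ≈ 2.5000)
E - 5*(2 - 7)*(-5 - 7) = 5/2 - 5*(2 - 7)*(-5 - 7) = 5/2 - (-25)*(-12) = 5/2 - 5*60 = 5/2 - 300 = -595/2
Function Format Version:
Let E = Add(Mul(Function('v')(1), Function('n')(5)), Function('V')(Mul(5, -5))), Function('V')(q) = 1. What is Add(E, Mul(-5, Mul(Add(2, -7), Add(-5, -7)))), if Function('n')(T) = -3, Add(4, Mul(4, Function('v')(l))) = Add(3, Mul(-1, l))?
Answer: Rational(-595, 2) ≈ -297.50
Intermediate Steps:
Function('v')(l) = Add(Rational(-1, 4), Mul(Rational(-1, 4), l)) (Function('v')(l) = Add(-1, Mul(Rational(1, 4), Add(3, Mul(-1, l)))) = Add(-1, Add(Rational(3, 4), Mul(Rational(-1, 4), l))) = Add(Rational(-1, 4), Mul(Rational(-1, 4), l)))
E = Rational(5, 2) (E = Add(Mul(Add(Rational(-1, 4), Mul(Rational(-1, 4), 1)), -3), 1) = Add(Mul(Add(Rational(-1, 4), Rational(-1, 4)), -3), 1) = Add(Mul(Rational(-1, 2), -3), 1) = Add(Rational(3, 2), 1) = Rational(5, 2) ≈ 2.5000)
Add(E, Mul(-5, Mul(Add(2, -7), Add(-5, -7)))) = Add(Rational(5, 2), Mul(-5, Mul(Add(2, -7), Add(-5, -7)))) = Add(Rational(5, 2), Mul(-5, Mul(-5, -12))) = Add(Rational(5, 2), Mul(-5, 60)) = Add(Rational(5, 2), -300) = Rational(-595, 2)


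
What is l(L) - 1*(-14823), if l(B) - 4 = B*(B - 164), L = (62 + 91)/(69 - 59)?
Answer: 1255189/100 ≈ 12552.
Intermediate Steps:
L = 153/10 ≈ 15.300
l(B) = 4 + B*(-164 + B) (l(B) = 4 + B*(B - 164) = 4 + B*(-164 + B))
l(L) - 1*(-14823) = (4 + (153/10)² - 164*153/10) - 1*(-14823) = (4 + 23409/100 - 12546/5) + 14823 = -227111/100 + 14823 = 1255189/100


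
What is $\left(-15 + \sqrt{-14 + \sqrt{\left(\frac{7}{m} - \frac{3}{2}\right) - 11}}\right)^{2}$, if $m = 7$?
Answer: $\frac{\left(30 - \sqrt{2} \sqrt{-28 + i \sqrt{46}}\right)^{2}}{4} \approx 197.5 - 109.67 i$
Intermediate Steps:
$\left(-15 + \sqrt{-14 + \sqrt{\left(\frac{7}{m} - \frac{3}{2}\right) - 11}}\right)^{2} = \left(-15 + \sqrt{-14 + \sqrt{\left(\frac{7}{7} - \frac{3}{2}\right) - 11}}\right)^{2} = \left(-15 + \sqrt{-14 + \sqrt{\left(7 \cdot \frac{1}{7} - \frac{3}{2}\right) - 11}}\right)^{2} = \left(-15 + \sqrt{-14 + \sqrt{\left(1 - \frac{3}{2}\right) - 11}}\right)^{2} = \left(-15 + \sqrt{-14 + \sqrt{- \frac{1}{2} - 11}}\right)^{2} = \left(-15 + \sqrt{-14 + \sqrt{- \frac{23}{2}}}\right)^{2} = \left(-15 + \sqrt{-14 + \frac{i \sqrt{46}}{2}}\right)^{2}$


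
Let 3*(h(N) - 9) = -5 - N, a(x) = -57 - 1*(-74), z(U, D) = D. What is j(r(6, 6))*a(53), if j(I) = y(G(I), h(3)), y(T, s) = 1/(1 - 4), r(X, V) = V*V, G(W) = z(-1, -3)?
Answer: -17/3 ≈ -5.6667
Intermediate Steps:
G(W) = -3
r(X, V) = V²
a(x) = 17 (a(x) = -57 + 74 = 17)
h(N) = 22/3 - N/3 (h(N) = 9 + (-5 - N)/3 = 9 + (-5/3 - N/3) = 22/3 - N/3)
y(T, s) = -⅓ (y(T, s) = 1/(-3) = -⅓)
j(I) = -⅓
j(r(6, 6))*a(53) = -⅓*17 = -17/3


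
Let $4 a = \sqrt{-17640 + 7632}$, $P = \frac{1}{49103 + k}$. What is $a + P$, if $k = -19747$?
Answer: $\frac{1}{29356} + \frac{3 i \sqrt{278}}{2} \approx 3.4065 \cdot 10^{-5} + 25.01 i$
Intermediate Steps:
$P = \frac{1}{29356}$ ($P = \frac{1}{49103 - 19747} = \frac{1}{29356} \approx 3.4065 \cdot 10^{-5}$)
$a = \frac{3 i \sqrt{278}}{2}$ ($a = \frac{\sqrt{-17640 + 7632}}{4} = \frac{\sqrt{-10008}}{4} = \frac{6 i \sqrt{278}}{4} = \frac{3 i \sqrt{278}}{2} \approx 25.01 i$)
$a + P = \frac{3 i \sqrt{278}}{2} + \frac{1}{29356} = \frac{1}{29356} + \frac{3 i \sqrt{278}}{2}$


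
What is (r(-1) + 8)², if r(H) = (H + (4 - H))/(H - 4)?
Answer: 1296/25 ≈ 51.840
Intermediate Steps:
r(H) = 4/(-4 + H)
(r(-1) + 8)² = (4/(-4 - 1) + 8)² = (4/(-5) + 8)² = (4*(-⅕) + 8)² = (-⅘ + 8)² = (36/5)² = 1296/25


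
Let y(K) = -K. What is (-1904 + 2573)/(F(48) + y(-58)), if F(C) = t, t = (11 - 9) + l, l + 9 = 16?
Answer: 669/67 ≈ 9.9851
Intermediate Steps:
l = 7 (l = -9 + 16 = 7)
t = 9 (t = (11 - 9) + 7 = 2 + 7 = 9)
F(C) = 9
(-1904 + 2573)/(F(48) + y(-58)) = (-1904 + 2573)/(9 - 1*(-58)) = 669/(9 + 58) = 669/67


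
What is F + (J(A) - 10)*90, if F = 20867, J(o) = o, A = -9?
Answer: 19157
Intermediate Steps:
F + (J(A) - 10)*90 = 20867 + (-9 - 10)*90 = 20867 - 19*90 = 20867 - 1710 = 19157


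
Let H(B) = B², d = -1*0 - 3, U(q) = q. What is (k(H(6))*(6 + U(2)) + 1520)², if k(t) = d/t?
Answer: 20775364/9 ≈ 2.3084e+6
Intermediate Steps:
d = -3 (d = 0 - 3 = -3)
k(t) = -3/t
(k(H(6))*(6 + U(2)) + 1520)² = ((-3/(6²))*(6 + 2) + 1520)² = (-3/36*8 + 1520)² = (-3*1/36*8 + 1520)² = (-1/12*8 + 1520)² = (-⅔ + 1520)² = (4558/3)² = 20775364/9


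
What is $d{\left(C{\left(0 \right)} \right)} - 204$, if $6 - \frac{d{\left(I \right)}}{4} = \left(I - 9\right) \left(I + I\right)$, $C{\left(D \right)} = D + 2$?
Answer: $-68$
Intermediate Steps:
$C{\left(D \right)} = 2 + D$
$d{\left(I \right)} = 24 - 8 I \left(-9 + I\right)$ ($d{\left(I \right)} = 24 - 4 \left(I - 9\right) \left(I + I\right) = 24 - 4 \left(-9 + I\right) 2 I = 24 - 4 \cdot 2 I \left(-9 + I\right) = 24 - 8 I \left(-9 + I\right)$)
$d{\left(C{\left(0 \right)} \right)} - 204 = \left(24 - 8 \left(2 + 0\right)^{2} + 72 \left(2 + 0\right)\right) - 204 = \left(24 - 8 \cdot 2^{2} + 72 \cdot 2\right) - 204 = \left(24 - 32 + 144\right) - 204 = 136 - 204 = -68$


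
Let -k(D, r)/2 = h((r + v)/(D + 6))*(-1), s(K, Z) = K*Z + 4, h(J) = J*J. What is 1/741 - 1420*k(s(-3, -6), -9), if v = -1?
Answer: -13152701/36309 ≈ -362.24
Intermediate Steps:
h(J) = J**2
s(K, Z) = 4 + K*Z
k(D, r) = 2*(-1 + r)**2/(6 + D)**2 (k(D, r) = -2*((r - 1)/(D + 6))**2*(-1) = -2*((-1 + r)/(6 + D))**2*(-1) = -2*(-1 + r)**2/(6 + D)**2*(-1) = -(-2)*(-1 + r)**2/(6 + D)**2 = 2*(-1 + r)**2/(6 + D)**2)
1/741 - 1420*k(s(-3, -6), -9) = 1/741 - 2840*(-1 - 9)**2/(6 + (4 - 3*(-6)))**2 = 1/741 - 2840*(-10)**2/(6 + (4 + 18))**2 = 1/741 - 2840*100/(6 + 22)**2 = 1/741 - 2840*100/28**2 = 1/741 - 2840*100/784 = 1/741 - 1420*25/98 = 1/741 - 17750/49 = -13152701/36309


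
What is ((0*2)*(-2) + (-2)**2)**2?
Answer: 16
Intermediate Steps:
((0*2)*(-2) + (-2)**2)**2 = (0*(-2) + 4)**2 = (0 + 4)**2 = 4**2 = 16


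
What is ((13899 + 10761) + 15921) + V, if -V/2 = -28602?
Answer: 97785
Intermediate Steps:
V = 57204 (V = -2*(-28602) = 57204)
((13899 + 10761) + 15921) + V = ((13899 + 10761) + 15921) + 57204 = (24660 + 15921) + 57204 = 40581 + 57204 = 97785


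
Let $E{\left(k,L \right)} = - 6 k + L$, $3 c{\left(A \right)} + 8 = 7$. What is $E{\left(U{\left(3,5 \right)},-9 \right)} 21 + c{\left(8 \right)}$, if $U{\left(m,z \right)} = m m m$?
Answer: $- \frac{10774}{3} \approx -3591.3$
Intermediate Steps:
$U{\left(m,z \right)} = m^{3}$ ($U{\left(m,z \right)} = m^{2} m = m^{3}$)
$c{\left(A \right)} = - \frac{1}{3}$ ($c{\left(A \right)} = - \frac{8}{3} + \frac{1}{3} \cdot 7 = - \frac{8}{3} + \frac{7}{3} = - \frac{1}{3}$)
$E{\left(k,L \right)} = L - 6 k$
$E{\left(U{\left(3,5 \right)},-9 \right)} 21 + c{\left(8 \right)} = \left(-9 - 6 \cdot 3^{3}\right) 21 - \frac{1}{3} = \left(-9 - 162\right) 21 - \frac{1}{3} = \left(-171\right) 21 - \frac{1}{3} = -3591 - \frac{1}{3} = - \frac{10774}{3}$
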